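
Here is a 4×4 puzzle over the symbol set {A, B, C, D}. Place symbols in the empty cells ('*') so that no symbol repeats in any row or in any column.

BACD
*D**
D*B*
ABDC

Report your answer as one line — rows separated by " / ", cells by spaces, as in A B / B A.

(r2,c1): row 2 has {D}; column 1 has {A,B,D}, so it must be C.
(r2,c3): row 2 has {C,D}; column 3 has {B,C,D}, so it must be A.
(r2,c4): row 2 has {A,C,D}; column 4 has {C,D}, so it must be B.
(r3,c2): row 3 has {B,D}; column 2 has {A,B,D}, so it must be C.
(r3,c4): row 3 has {B,C,D}; column 4 has {B,C,D}, so it must be A.

B A C D / C D A B / D C B A / A B D C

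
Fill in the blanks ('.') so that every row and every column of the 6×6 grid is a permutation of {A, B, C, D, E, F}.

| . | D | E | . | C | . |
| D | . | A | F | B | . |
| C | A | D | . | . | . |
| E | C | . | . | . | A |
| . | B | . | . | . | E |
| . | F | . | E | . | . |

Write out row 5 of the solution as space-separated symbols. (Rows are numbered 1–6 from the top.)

A B F C D E

(r2,c2): row 2 has {A,B,D,F}; column 2 has {A,B,C,D,F}, so it must be E.
(r2,c6): row 2 has {A,B,D,E,F}; column 6 has {A,E}, so it must be C.
(r3,c4): row 3 has {A,C,D}; column 4 has {E,F}, so it must be B.
(r3,c6): row 3 has {A,B,C,D}; column 6 has {A,C,E}, so it must be F.
(r4,c4): row 4 has {A,C,E}; column 4 has {B,E,F}, so it must be D.
(r4,c5): row 4 has {A,C,D,E}; column 5 has {B,C}, so it must be F.
(r1,c4): row 1 has {C,D,E}; column 4 has {B,D,E,F}, so it must be A.
(r1,c6): row 1 has {A,C,D,E}; column 6 has {A,C,E,F}, so it must be B.
(r3,c5): row 3 has {A,B,C,D,F}; column 5 has {B,C,F}, so it must be E.
(r4,c3): row 4 has {A,C,D,E,F}; column 3 has {A,D,E}, so it must be B.
(r5,c4): row 5 has {B,E}; column 4 has {A,B,D,E,F}, so it must be C.
(r6,c3): row 6 has {E,F}; column 3 has {A,B,D,E}, so it must be C.
(r6,c6): row 6 has {C,E,F}; column 6 has {A,B,C,E,F}, so it must be D.
(r1,c1): row 1 has {A,B,C,D,E}; column 1 has {C,D,E}, so it must be F.
(r5,c1): row 5 has {B,C,E}; column 1 has {C,D,E,F}, so it must be A.
(r5,c3): row 5 has {A,B,C,E}; column 3 has {A,B,C,D,E}, so it must be F.
(r5,c5): row 5 has {A,B,C,E,F}; column 5 has {B,C,E,F}, so it must be D.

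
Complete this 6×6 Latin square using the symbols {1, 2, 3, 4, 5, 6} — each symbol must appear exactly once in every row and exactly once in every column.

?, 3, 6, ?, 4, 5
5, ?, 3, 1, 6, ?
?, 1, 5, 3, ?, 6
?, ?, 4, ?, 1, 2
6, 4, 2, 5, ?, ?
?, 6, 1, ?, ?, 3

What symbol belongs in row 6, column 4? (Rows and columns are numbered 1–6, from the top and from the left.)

4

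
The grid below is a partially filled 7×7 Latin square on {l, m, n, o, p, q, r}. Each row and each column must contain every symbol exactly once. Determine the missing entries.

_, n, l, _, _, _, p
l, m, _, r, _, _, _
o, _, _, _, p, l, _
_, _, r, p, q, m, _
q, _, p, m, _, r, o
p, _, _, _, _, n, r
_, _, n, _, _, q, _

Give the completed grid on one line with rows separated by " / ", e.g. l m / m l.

(r1,c6) = o
(r2,c6) = p
(r4,c1) = n
(r4,c7) = l
(r5,c2) = l
(r5,c5) = n
(r7,c7) = m
(r1,c4) = q
(r2,c5) = o
(r3,c4) = n
(r3,c7) = q
(r4,c2) = o
(r6,c2) = q
(r7,c1) = r
(r7,c2) = p
(r7,c5) = l
(r1,c1) = m
(r1,c5) = r
(r2,c3) = q
(r2,c7) = n
(r3,c2) = r
(r3,c3) = m
(r6,c3) = o
(r6,c4) = l
(r6,c5) = m
(r7,c4) = o

m n l q r o p / l m q r o p n / o r m n p l q / n o r p q m l / q l p m n r o / p q o l m n r / r p n o l q m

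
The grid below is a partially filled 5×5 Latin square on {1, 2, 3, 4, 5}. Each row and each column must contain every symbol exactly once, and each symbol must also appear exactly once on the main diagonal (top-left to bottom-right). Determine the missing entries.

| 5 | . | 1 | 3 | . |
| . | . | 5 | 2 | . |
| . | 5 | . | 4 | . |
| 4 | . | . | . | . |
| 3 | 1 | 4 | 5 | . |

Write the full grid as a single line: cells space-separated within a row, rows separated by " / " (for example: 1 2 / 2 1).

5 2 1 3 4 / 1 4 5 2 3 / 2 5 3 4 1 / 4 3 2 1 5 / 3 1 4 5 2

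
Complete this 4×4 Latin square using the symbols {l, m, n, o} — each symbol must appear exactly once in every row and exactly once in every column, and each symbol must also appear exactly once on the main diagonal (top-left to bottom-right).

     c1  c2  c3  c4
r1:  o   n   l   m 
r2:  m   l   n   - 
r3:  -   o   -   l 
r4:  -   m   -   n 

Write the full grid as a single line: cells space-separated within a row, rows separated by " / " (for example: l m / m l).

(r2,c4) = o
(r3,c1) = n
(r3,c3) = m
(r4,c1) = l
(r4,c3) = o

o n l m / m l n o / n o m l / l m o n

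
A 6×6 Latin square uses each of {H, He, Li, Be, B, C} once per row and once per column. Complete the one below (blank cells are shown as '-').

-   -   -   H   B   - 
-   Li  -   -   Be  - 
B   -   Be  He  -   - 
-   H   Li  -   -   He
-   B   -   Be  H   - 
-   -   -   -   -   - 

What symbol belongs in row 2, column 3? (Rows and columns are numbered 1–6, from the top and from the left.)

(r3,c2): row 3 has {He,Be,B}; column 2 has {H,Li,B}, so it must be C.
(r3,c5): row 3 has {He,Be,B,C}; column 5 has {H,Be,B}, so it must be Li.
(r3,c6): row 3 has {He,Li,Be,B,C}; column 6 has {He}, so it must be H.
(r4,c5): row 4 has {H,He,Li}; column 5 has {H,Li,Be,B}, so it must be C.
(r6,c5): row 6 is empty so far; column 5 has {H,Li,Be,B,C}, so it must be He.
(r4,c1): row 4 has {H,He,Li,C}; column 1 has {B}, so it must be Be.
(r4,c4): row 4 has {H,He,Li,Be,C}; column 4 has {H,He,Be}, so it must be B.
(r6,c2): row 6 has {He}; column 2 has {H,Li,B,C}, so it must be Be.
(r1,c2): row 1 has {H,B}; column 2 has {H,Li,Be,B,C}, so it must be He.
(r1,c3): row 1 has {H,He,B}; column 3 has {Li,Be}, so it must be C.
(r2,c4): row 2 has {Li,Be}; column 4 has {H,He,Be,B}, so it must be C.
(r2,c6): row 2 has {Li,Be,C}; column 6 has {H,He}, so it must be B.
(r5,c3): row 5 has {H,Be,B}; column 3 has {Li,Be,C}, so it must be He.
(r6,c4): row 6 has {He,Be}; column 4 has {H,He,Be,B,C}, so it must be Li.
(r6,c6): row 6 has {He,Li,Be}; column 6 has {H,He,B}, so it must be C.
(r1,c1): row 1 has {H,He,B,C}; column 1 has {Be,B}, so it must be Li.
(r1,c6): row 1 has {H,He,Li,B,C}; column 6 has {H,He,B,C}, so it must be Be.
(r2,c3): row 2 has {Li,Be,B,C}; column 3 has {He,Li,Be,C}, so it must be H.

H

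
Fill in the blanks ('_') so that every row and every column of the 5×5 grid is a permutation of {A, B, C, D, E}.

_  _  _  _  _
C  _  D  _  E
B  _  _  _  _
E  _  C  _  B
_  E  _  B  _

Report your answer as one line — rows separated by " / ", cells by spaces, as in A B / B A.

At row 2, column 4: row 2 has {C,D,E}; column 4 has {B}; that leaves A.
At row 4, column 4: row 4 has {B,C,E}; column 4 has {A,B}; that leaves D.
At row 5, column 3: row 5 has {B,E}; column 3 has {C,D}; that leaves A.
At row 2, column 2: row 2 has {A,C,D,E}; column 2 has {E}; that leaves B.
At row 3, column 3: row 3 has {B}; column 3 has {A,C,D}; that leaves E.
At row 3, column 4: row 3 has {B,E}; column 4 has {A,B,D}; that leaves C.
At row 4, column 2: row 4 has {B,C,D,E}; column 2 has {B,E}; that leaves A.
At row 5, column 1: row 5 has {A,B,E}; column 1 has {B,C,E}; that leaves D.
At row 5, column 5: row 5 has {A,B,D,E}; column 5 has {B,E}; that leaves C.
At row 1, column 1: row 1 is empty so far; column 1 has {B,C,D,E}; that leaves A.
At row 1, column 3: row 1 has {A}; column 3 has {A,C,D,E}; that leaves B.
At row 1, column 4: row 1 has {A,B}; column 4 has {A,B,C,D}; that leaves E.
At row 1, column 5: row 1 has {A,B,E}; column 5 has {B,C,E}; that leaves D.
At row 3, column 2: row 3 has {B,C,E}; column 2 has {A,B,E}; that leaves D.
At row 3, column 5: row 3 has {B,C,D,E}; column 5 has {B,C,D,E}; that leaves A.
At row 1, column 2: row 1 has {A,B,D,E}; column 2 has {A,B,D,E}; that leaves C.

A C B E D / C B D A E / B D E C A / E A C D B / D E A B C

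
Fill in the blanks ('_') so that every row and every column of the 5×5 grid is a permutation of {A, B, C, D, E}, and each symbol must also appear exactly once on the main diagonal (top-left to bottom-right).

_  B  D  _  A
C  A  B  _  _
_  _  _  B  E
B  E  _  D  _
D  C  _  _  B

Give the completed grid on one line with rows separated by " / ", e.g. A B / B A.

E B D C A / C A B E D / A D C B E / B E A D C / D C E A B

(r1,c1) = E
(r1,c4) = C
(r2,c4) = E
(r2,c5) = D
(r3,c1) = A
(r3,c2) = D
(r3,c3) = C
(r4,c3) = A
(r4,c5) = C
(r5,c3) = E
(r5,c4) = A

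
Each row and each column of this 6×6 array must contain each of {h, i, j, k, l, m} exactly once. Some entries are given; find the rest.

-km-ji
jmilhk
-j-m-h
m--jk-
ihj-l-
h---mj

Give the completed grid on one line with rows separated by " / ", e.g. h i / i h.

l k m h j i / j m i l h k / k j l m i h / m i h j k l / i h j k l m / h l k i m j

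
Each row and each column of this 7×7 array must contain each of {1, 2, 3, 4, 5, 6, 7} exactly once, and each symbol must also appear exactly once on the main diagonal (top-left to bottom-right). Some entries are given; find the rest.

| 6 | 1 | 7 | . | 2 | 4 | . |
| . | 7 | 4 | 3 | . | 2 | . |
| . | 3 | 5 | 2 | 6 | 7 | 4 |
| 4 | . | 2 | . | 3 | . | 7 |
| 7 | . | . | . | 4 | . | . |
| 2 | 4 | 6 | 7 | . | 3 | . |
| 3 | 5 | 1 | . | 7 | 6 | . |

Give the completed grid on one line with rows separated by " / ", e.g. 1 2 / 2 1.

6 1 7 5 2 4 3 / 5 7 4 3 1 2 6 / 1 3 5 2 6 7 4 / 4 6 2 1 3 5 7 / 7 2 3 6 4 1 5 / 2 4 6 7 5 3 1 / 3 5 1 4 7 6 2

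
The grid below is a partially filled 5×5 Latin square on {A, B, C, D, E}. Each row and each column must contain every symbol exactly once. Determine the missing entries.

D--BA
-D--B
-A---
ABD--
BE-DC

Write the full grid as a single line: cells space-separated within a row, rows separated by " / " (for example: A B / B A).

(r1,c2) = C
(r1,c3) = E
(r4,c5) = E
(r5,c3) = A
(r2,c3) = C
(r3,c3) = B
(r3,c5) = D
(r4,c4) = C
(r2,c1) = E
(r2,c4) = A
(r3,c1) = C
(r3,c4) = E

D C E B A / E D C A B / C A B E D / A B D C E / B E A D C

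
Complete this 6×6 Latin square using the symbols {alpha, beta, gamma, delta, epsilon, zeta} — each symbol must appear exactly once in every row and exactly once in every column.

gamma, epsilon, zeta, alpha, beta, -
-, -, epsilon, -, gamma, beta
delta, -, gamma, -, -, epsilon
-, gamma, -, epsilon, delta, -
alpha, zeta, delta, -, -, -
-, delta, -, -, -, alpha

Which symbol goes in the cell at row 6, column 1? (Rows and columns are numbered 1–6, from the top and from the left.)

epsilon

(r1,c6) = delta
(r2,c1) = zeta
(r2,c2) = alpha
(r2,c4) = delta
(r3,c2) = beta
(r3,c4) = zeta
(r3,c5) = alpha
(r4,c1) = beta
(r4,c3) = alpha
(r4,c6) = zeta
(r5,c5) = epsilon
(r5,c6) = gamma
(r6,c1) = epsilon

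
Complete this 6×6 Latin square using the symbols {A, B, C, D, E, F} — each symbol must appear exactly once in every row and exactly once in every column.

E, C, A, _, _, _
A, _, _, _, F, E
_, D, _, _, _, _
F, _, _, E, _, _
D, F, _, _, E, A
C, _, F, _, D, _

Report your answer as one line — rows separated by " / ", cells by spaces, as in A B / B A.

E C A D B F / A B D C F E / B D E F A C / F A B E C D / D F C B E A / C E F A D B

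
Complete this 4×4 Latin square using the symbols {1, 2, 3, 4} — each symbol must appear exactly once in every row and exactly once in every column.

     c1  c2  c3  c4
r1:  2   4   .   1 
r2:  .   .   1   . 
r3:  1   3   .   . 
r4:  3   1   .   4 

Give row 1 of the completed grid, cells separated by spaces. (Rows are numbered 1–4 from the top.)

2 4 3 1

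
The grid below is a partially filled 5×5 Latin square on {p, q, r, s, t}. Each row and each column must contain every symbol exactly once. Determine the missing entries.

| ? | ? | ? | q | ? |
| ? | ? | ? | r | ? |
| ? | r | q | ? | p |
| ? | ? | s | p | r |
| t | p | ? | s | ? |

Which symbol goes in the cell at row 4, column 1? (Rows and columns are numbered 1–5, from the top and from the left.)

q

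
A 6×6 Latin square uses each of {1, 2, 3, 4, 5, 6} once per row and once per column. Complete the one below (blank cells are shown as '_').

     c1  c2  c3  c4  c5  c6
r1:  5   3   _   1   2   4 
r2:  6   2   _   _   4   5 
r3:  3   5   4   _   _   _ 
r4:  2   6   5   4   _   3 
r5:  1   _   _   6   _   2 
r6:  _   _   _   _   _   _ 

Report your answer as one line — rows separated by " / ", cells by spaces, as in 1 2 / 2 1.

5 3 6 1 2 4 / 6 2 1 3 4 5 / 3 5 4 2 6 1 / 2 6 5 4 1 3 / 1 4 3 6 5 2 / 4 1 2 5 3 6

Cell (r1,c3): row 1 has {1,2,3,4,5}; column 3 has {4,5} → 6.
Cell (r2,c4): row 2 has {2,4,5,6}; column 4 has {1,4,6} → 3.
Cell (r3,c4): row 3 has {3,4,5}; column 4 has {1,3,4,6} → 2.
Cell (r4,c5): row 4 has {2,3,4,5,6}; column 5 has {2,4} → 1.
Cell (r5,c2): row 5 has {1,2,6}; column 2 has {2,3,5,6} → 4.
Cell (r5,c3): row 5 has {1,2,4,6}; column 3 has {4,5,6} → 3.
Cell (r5,c5): row 5 has {1,2,3,4,6}; column 5 has {1,2,4} → 5.
Cell (r6,c1): row 6 is empty so far; column 1 has {1,2,3,5,6} → 4.
Cell (r6,c2): row 6 has {4}; column 2 has {2,3,4,5,6} → 1.
Cell (r6,c3): row 6 has {1,4}; column 3 has {3,4,5,6} → 2.
Cell (r6,c4): row 6 has {1,2,4}; column 4 has {1,2,3,4,6} → 5.
Cell (r6,c6): row 6 has {1,2,4,5}; column 6 has {2,3,4,5} → 6.
Cell (r2,c3): row 2 has {2,3,4,5,6}; column 3 has {2,3,4,5,6} → 1.
Cell (r3,c5): row 3 has {2,3,4,5}; column 5 has {1,2,4,5} → 6.
Cell (r3,c6): row 3 has {2,3,4,5,6}; column 6 has {2,3,4,5,6} → 1.
Cell (r6,c5): row 6 has {1,2,4,5,6}; column 5 has {1,2,4,5,6} → 3.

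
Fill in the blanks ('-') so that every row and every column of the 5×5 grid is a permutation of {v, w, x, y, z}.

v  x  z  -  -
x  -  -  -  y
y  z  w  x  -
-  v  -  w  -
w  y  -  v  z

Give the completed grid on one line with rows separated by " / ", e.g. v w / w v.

(r1,c4) = y
(r1,c5) = w
(r2,c2) = w
(r2,c3) = v
(r2,c4) = z
(r3,c5) = v
(r4,c1) = z
(r4,c5) = x
(r5,c3) = x
(r4,c3) = y

v x z y w / x w v z y / y z w x v / z v y w x / w y x v z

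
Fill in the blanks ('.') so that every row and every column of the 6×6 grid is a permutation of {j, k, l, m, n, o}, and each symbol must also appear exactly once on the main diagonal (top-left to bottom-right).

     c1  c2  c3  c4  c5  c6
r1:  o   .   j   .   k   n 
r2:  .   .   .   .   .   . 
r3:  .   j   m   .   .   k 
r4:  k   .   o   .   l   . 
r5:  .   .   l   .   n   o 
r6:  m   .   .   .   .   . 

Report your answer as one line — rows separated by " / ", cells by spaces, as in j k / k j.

o l j m k n / l k n o m j / n j m l o k / k n o j l m / j m l k n o / m o k n j l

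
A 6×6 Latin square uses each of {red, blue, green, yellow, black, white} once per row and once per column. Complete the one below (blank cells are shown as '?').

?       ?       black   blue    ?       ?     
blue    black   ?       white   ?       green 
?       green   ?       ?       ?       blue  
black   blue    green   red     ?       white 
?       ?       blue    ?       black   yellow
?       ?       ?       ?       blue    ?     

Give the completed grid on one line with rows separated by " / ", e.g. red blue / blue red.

Cell (r1,c6): row 1 has {blue,black}; column 6 has {blue,green,yellow,white} → red.
Cell (r4,c5): row 4 has {red,blue,green,black,white}; column 5 has {blue,black} → yellow.
Cell (r5,c4): row 5 has {blue,yellow,black}; column 4 has {red,blue,white} → green.
Cell (r6,c6): row 6 has {blue}; column 6 has {red,blue,green,yellow,white} → black.
Cell (r2,c5): row 2 has {blue,green,black,white}; column 5 has {blue,yellow,black} → red.
Cell (r3,c5): row 3 has {blue,green}; column 5 has {red,blue,yellow,black} → white.
Cell (r6,c4): row 6 has {blue,black}; column 4 has {red,blue,green,white} → yellow.
Cell (r1,c5): row 1 has {red,blue,black}; column 5 has {red,blue,yellow,black,white} → green.
Cell (r2,c3): row 2 has {red,blue,green,black,white}; column 3 has {blue,green,black} → yellow.
Cell (r3,c3): row 3 has {blue,green,white}; column 3 has {blue,green,yellow,black} → red.
Cell (r3,c4): row 3 has {red,blue,green,white}; column 4 has {red,blue,green,yellow,white} → black.
Cell (r6,c3): row 6 has {blue,yellow,black}; column 3 has {red,blue,green,yellow,black} → white.
Cell (r3,c1): row 3 has {red,blue,green,black,white}; column 1 has {blue,black} → yellow.
Cell (r6,c2): row 6 has {blue,yellow,black,white}; column 2 has {blue,green,black} → red.
Cell (r1,c1): row 1 has {red,blue,green,black}; column 1 has {blue,yellow,black} → white.
Cell (r1,c2): row 1 has {red,blue,green,black,white}; column 2 has {red,blue,green,black} → yellow.
Cell (r5,c1): row 5 has {blue,green,yellow,black}; column 1 has {blue,yellow,black,white} → red.
Cell (r5,c2): row 5 has {red,blue,green,yellow,black}; column 2 has {red,blue,green,yellow,black} → white.
Cell (r6,c1): row 6 has {red,blue,yellow,black,white}; column 1 has {red,blue,yellow,black,white} → green.

white yellow black blue green red / blue black yellow white red green / yellow green red black white blue / black blue green red yellow white / red white blue green black yellow / green red white yellow blue black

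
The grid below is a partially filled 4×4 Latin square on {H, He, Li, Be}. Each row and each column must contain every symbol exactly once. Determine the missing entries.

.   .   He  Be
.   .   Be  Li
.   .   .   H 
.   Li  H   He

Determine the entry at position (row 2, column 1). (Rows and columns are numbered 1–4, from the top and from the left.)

H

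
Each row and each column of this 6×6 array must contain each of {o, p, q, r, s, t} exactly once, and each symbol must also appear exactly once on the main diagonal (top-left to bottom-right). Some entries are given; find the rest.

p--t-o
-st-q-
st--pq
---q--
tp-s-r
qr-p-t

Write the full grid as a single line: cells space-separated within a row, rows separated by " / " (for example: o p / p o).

(r1,c2): row 1 has {o,p,t}; column 2 has {p,r,s,t}, so it must be q.
(r2,c6): row 2 has {q,s,t}; column 6 has {o,q,r,t}, so it must be p.
(r4,c2): row 4 has {q}; column 2 has {p,q,r,s,t}, so it must be o.
(r4,c6): row 4 has {o,q}; column 6 has {o,p,q,r,t}, so it must be s.
(r5,c5): row 5 has {p,r,s,t}; column 5 has {p,q}; the diagonal has {p,q,s,t}, so it must be o.
(r6,c5): row 6 has {p,q,r,t}; column 5 has {o,p,q}, so it must be s.
(r1,c5): row 1 has {o,p,q,t}; column 5 has {o,p,q,s}, so it must be r.
(r3,c3): row 3 has {p,q,s,t}; column 3 has {t}; the diagonal has {o,p,q,s,t}, so it must be r.
(r3,c4): row 3 has {p,q,r,s,t}; column 4 has {p,q,s,t}, so it must be o.
(r4,c1): row 4 has {o,q,s}; column 1 has {p,q,s,t}, so it must be r.
(r4,c3): row 4 has {o,q,r,s}; column 3 has {r,t}, so it must be p.
(r4,c5): row 4 has {o,p,q,r,s}; column 5 has {o,p,q,r,s}, so it must be t.
(r5,c3): row 5 has {o,p,r,s,t}; column 3 has {p,r,t}, so it must be q.
(r6,c3): row 6 has {p,q,r,s,t}; column 3 has {p,q,r,t}, so it must be o.
(r1,c3): row 1 has {o,p,q,r,t}; column 3 has {o,p,q,r,t}, so it must be s.
(r2,c1): row 2 has {p,q,s,t}; column 1 has {p,q,r,s,t}, so it must be o.
(r2,c4): row 2 has {o,p,q,s,t}; column 4 has {o,p,q,s,t}, so it must be r.

p q s t r o / o s t r q p / s t r o p q / r o p q t s / t p q s o r / q r o p s t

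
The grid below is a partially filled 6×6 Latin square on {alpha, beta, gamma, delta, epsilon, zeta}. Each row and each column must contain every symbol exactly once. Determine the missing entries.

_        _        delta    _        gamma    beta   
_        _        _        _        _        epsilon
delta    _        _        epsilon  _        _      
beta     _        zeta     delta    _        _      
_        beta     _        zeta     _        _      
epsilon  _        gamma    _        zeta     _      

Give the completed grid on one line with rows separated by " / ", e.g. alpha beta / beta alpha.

At row 1, column 4: row 1 has {beta,gamma,delta}; column 4 has {delta,epsilon,zeta}; that leaves alpha.
At row 6, column 4: row 6 has {gamma,epsilon,zeta}; column 4 has {alpha,delta,epsilon,zeta}; that leaves beta.
At row 1, column 1: row 1 has {alpha,beta,gamma,delta}; column 1 has {beta,delta,epsilon}; that leaves zeta.
At row 1, column 2: row 1 has {alpha,beta,gamma,delta,zeta}; column 2 has {beta}; that leaves epsilon.
At row 2, column 4: row 2 has {epsilon}; column 4 has {alpha,beta,delta,epsilon,zeta}; that leaves gamma.
At row 2, column 1: row 2 has {gamma,epsilon}; column 1 has {beta,delta,epsilon,zeta}; that leaves alpha.
At row 2, column 3: row 2 has {alpha,gamma,epsilon}; column 3 has {gamma,delta,zeta}; that leaves beta.
At row 2, column 5: row 2 has {alpha,beta,gamma,epsilon}; column 5 has {gamma,zeta}; that leaves delta.
At row 3, column 3: row 3 has {delta,epsilon}; column 3 has {beta,gamma,delta,zeta}; that leaves alpha.
At row 3, column 5: row 3 has {alpha,delta,epsilon}; column 5 has {gamma,delta,zeta}; that leaves beta.
At row 5, column 1: row 5 has {beta,zeta}; column 1 has {alpha,beta,delta,epsilon,zeta}; that leaves gamma.
At row 5, column 3: row 5 has {beta,gamma,zeta}; column 3 has {alpha,beta,gamma,delta,zeta}; that leaves epsilon.
At row 5, column 5: row 5 has {beta,gamma,epsilon,zeta}; column 5 has {beta,gamma,delta,zeta}; that leaves alpha.
At row 5, column 6: row 5 has {alpha,beta,gamma,epsilon,zeta}; column 6 has {beta,epsilon}; that leaves delta.
At row 6, column 6: row 6 has {beta,gamma,epsilon,zeta}; column 6 has {beta,delta,epsilon}; that leaves alpha.
At row 2, column 2: row 2 has {alpha,beta,gamma,delta,epsilon}; column 2 has {beta,epsilon}; that leaves zeta.
At row 3, column 2: row 3 has {alpha,beta,delta,epsilon}; column 2 has {beta,epsilon,zeta}; that leaves gamma.
At row 3, column 6: row 3 has {alpha,beta,gamma,delta,epsilon}; column 6 has {alpha,beta,delta,epsilon}; that leaves zeta.
At row 4, column 2: row 4 has {beta,delta,zeta}; column 2 has {beta,gamma,epsilon,zeta}; that leaves alpha.
At row 4, column 5: row 4 has {alpha,beta,delta,zeta}; column 5 has {alpha,beta,gamma,delta,zeta}; that leaves epsilon.
At row 4, column 6: row 4 has {alpha,beta,delta,epsilon,zeta}; column 6 has {alpha,beta,delta,epsilon,zeta}; that leaves gamma.
At row 6, column 2: row 6 has {alpha,beta,gamma,epsilon,zeta}; column 2 has {alpha,beta,gamma,epsilon,zeta}; that leaves delta.

zeta epsilon delta alpha gamma beta / alpha zeta beta gamma delta epsilon / delta gamma alpha epsilon beta zeta / beta alpha zeta delta epsilon gamma / gamma beta epsilon zeta alpha delta / epsilon delta gamma beta zeta alpha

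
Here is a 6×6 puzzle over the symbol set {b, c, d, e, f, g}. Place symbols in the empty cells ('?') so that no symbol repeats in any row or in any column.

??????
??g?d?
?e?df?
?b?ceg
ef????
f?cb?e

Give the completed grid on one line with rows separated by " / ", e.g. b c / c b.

(r2,c2) = c
(r3,c3) = b
(r3,c6) = c
(r4,c1) = d
(r4,c3) = f
(r5,c3) = d
(r5,c4) = g
(r5,c6) = b
(r6,c5) = g
(r1,c3) = e
(r1,c4) = f
(r1,c6) = d
(r2,c1) = b
(r2,c4) = e
(r2,c6) = f
(r3,c1) = g
(r5,c5) = c
(r6,c2) = d
(r1,c1) = c
(r1,c2) = g
(r1,c5) = b

c g e f b d / b c g e d f / g e b d f c / d b f c e g / e f d g c b / f d c b g e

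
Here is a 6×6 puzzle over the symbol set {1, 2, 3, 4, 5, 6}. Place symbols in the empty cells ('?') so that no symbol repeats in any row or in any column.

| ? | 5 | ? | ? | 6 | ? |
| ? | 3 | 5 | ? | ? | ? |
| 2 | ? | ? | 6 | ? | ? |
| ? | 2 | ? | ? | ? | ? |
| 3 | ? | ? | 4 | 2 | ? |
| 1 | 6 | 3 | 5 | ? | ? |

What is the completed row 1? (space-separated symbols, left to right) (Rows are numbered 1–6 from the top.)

4 5 2 3 6 1

row 1 has {5,6}; column 1 has {1,2,3} — only 4 is left for (r1,c1).
row 2 has {3,5}; column 1 has {1,2,3,4} — only 6 is left for (r2,c1).
row 4 has {2}; column 1 has {1,2,3,4,6} — only 5 is left for (r4,c1).
row 5 has {2,3,4}; column 2 has {2,3,5,6} — only 1 is left for (r5,c2).
row 5 has {1,2,3,4}; column 3 has {3,5} — only 6 is left for (r5,c3).
row 5 has {1,2,3,4,6}; column 6 is empty so far — only 5 is left for (r5,c6).
row 6 has {1,3,5,6}; column 5 has {2,6} — only 4 is left for (r6,c5).
row 6 has {1,3,4,5,6}; column 6 has {5} — only 2 is left for (r6,c6).
row 2 has {3,5,6}; column 5 has {2,4,6} — only 1 is left for (r2,c5).
row 2 has {1,3,5,6}; column 6 has {2,5} — only 4 is left for (r2,c6).
row 3 has {2,6}; column 2 has {1,2,3,5,6} — only 4 is left for (r3,c2).
row 3 has {2,4,6}; column 3 has {3,5,6} — only 1 is left for (r3,c3).
row 3 has {1,2,4,6}; column 6 has {2,4,5} — only 3 is left for (r3,c6).
row 4 has {2,5}; column 3 has {1,3,5,6} — only 4 is left for (r4,c3).
row 4 has {2,4,5}; column 5 has {1,2,4,6} — only 3 is left for (r4,c5).
row 1 has {4,5,6}; column 3 has {1,3,4,5,6} — only 2 is left for (r1,c3).
row 1 has {2,4,5,6}; column 6 has {2,3,4,5} — only 1 is left for (r1,c6).
row 2 has {1,3,4,5,6}; column 4 has {4,5,6} — only 2 is left for (r2,c4).
row 3 has {1,2,3,4,6}; column 5 has {1,2,3,4,6} — only 5 is left for (r3,c5).
row 4 has {2,3,4,5}; column 4 has {2,4,5,6} — only 1 is left for (r4,c4).
row 4 has {1,2,3,4,5}; column 6 has {1,2,3,4,5} — only 6 is left for (r4,c6).
row 1 has {1,2,4,5,6}; column 4 has {1,2,4,5,6} — only 3 is left for (r1,c4).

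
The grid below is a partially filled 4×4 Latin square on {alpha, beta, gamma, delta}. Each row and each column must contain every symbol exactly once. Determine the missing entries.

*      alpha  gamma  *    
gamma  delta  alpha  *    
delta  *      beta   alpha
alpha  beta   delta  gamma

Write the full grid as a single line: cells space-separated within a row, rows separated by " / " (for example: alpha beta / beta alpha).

(r1,c1) = beta
(r1,c4) = delta
(r2,c4) = beta
(r3,c2) = gamma

beta alpha gamma delta / gamma delta alpha beta / delta gamma beta alpha / alpha beta delta gamma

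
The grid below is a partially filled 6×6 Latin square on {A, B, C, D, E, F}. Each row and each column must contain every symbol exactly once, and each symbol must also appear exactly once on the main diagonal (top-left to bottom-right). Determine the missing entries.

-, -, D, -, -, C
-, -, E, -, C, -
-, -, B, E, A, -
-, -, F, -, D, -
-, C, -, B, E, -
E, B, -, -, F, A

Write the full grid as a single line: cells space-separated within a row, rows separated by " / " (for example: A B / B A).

F E D A B C / A D E F C B / C F B E A D / B A F C D E / D C A B E F / E B C D F A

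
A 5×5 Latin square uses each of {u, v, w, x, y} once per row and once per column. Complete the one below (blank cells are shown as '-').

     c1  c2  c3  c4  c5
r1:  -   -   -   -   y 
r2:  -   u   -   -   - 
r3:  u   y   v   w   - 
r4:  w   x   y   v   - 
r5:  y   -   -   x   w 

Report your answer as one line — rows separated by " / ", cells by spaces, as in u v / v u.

v w x u y / x u w y v / u y v w x / w x y v u / y v u x w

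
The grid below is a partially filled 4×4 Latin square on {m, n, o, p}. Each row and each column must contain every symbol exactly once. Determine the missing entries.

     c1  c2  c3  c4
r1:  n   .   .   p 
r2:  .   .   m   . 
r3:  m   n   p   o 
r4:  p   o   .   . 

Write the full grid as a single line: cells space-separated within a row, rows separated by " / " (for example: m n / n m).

(r1,c2) = m
(r1,c3) = o
(r2,c1) = o
(r2,c2) = p
(r2,c4) = n
(r4,c3) = n
(r4,c4) = m

n m o p / o p m n / m n p o / p o n m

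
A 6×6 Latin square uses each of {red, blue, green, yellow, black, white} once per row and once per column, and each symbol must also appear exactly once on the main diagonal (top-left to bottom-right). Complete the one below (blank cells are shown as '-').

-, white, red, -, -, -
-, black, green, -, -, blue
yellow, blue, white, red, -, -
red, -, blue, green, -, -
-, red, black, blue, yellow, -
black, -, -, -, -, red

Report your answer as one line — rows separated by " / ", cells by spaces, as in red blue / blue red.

Cell (r1,c1): row 1 has {red,white}; column 1 has {red,yellow,black}; the diagonal has {red,green,yellow,black,white} → blue.
Cell (r2,c1): row 2 has {blue,green,black}; column 1 has {red,blue,yellow,black} → white.
Cell (r2,c4): row 2 has {blue,green,black,white}; column 4 has {red,blue,green} → yellow.
Cell (r2,c5): row 2 has {blue,green,yellow,black,white}; column 5 has {yellow} → red.
Cell (r4,c2): row 4 has {red,blue,green}; column 2 has {red,blue,black,white} → yellow.
Cell (r5,c1): row 5 has {red,blue,yellow,black}; column 1 has {red,blue,yellow,black,white} → green.
Cell (r5,c6): row 5 has {red,blue,green,yellow,black}; column 6 has {red,blue} → white.
Cell (r6,c2): row 6 has {red,black}; column 2 has {red,blue,yellow,black,white} → green.
Cell (r6,c3): row 6 has {red,green,black}; column 3 has {red,blue,green,black,white} → yellow.
Cell (r6,c4): row 6 has {red,green,yellow,black}; column 4 has {red,blue,green,yellow} → white.
Cell (r6,c5): row 6 has {red,green,yellow,black,white}; column 5 has {red,yellow} → blue.
Cell (r1,c4): row 1 has {red,blue,white}; column 4 has {red,blue,green,yellow,white} → black.
Cell (r1,c5): row 1 has {red,blue,black,white}; column 5 has {red,blue,yellow} → green.
Cell (r1,c6): row 1 has {red,blue,green,black,white}; column 6 has {red,blue,white} → yellow.
Cell (r3,c5): row 3 has {red,blue,yellow,white}; column 5 has {red,blue,green,yellow} → black.
Cell (r3,c6): row 3 has {red,blue,yellow,black,white}; column 6 has {red,blue,yellow,white} → green.
Cell (r4,c5): row 4 has {red,blue,green,yellow}; column 5 has {red,blue,green,yellow,black} → white.
Cell (r4,c6): row 4 has {red,blue,green,yellow,white}; column 6 has {red,blue,green,yellow,white} → black.

blue white red black green yellow / white black green yellow red blue / yellow blue white red black green / red yellow blue green white black / green red black blue yellow white / black green yellow white blue red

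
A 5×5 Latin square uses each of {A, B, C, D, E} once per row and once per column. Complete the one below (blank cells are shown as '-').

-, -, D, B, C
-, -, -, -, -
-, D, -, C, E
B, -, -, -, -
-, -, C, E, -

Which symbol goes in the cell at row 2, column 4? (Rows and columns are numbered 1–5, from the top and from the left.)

D

(r3,c1) = A
(r3,c3) = B
(r5,c1) = D
(r1,c1) = E
(r1,c2) = A
(r2,c1) = C
(r5,c2) = B
(r5,c5) = A
(r2,c2) = E
(r2,c3) = A
(r2,c4) = D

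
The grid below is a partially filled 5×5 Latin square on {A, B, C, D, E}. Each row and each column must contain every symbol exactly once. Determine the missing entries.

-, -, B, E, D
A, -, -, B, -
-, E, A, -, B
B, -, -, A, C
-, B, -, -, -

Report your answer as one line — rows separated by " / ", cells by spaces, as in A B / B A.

Cell (r1,c1): row 1 has {B,D,E}; column 1 has {A,B} → C.
Cell (r1,c2): row 1 has {B,C,D,E}; column 2 has {B,E} → A.
Cell (r2,c5): row 2 has {A,B}; column 5 has {B,C,D} → E.
Cell (r3,c1): row 3 has {A,B,E}; column 1 has {A,B,C} → D.
Cell (r3,c4): row 3 has {A,B,D,E}; column 4 has {A,B,E} → C.
Cell (r4,c2): row 4 has {A,B,C}; column 2 has {A,B,E} → D.
Cell (r4,c3): row 4 has {A,B,C,D}; column 3 has {A,B} → E.
Cell (r5,c1): row 5 has {B}; column 1 has {A,B,C,D} → E.
Cell (r5,c4): row 5 has {B,E}; column 4 has {A,B,C,E} → D.
Cell (r5,c5): row 5 has {B,D,E}; column 5 has {B,C,D,E} → A.
Cell (r2,c2): row 2 has {A,B,E}; column 2 has {A,B,D,E} → C.
Cell (r2,c3): row 2 has {A,B,C,E}; column 3 has {A,B,E} → D.
Cell (r5,c3): row 5 has {A,B,D,E}; column 3 has {A,B,D,E} → C.

C A B E D / A C D B E / D E A C B / B D E A C / E B C D A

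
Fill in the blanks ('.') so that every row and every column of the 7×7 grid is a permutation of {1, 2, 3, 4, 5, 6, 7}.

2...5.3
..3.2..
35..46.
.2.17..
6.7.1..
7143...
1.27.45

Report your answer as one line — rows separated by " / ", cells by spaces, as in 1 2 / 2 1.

2 7 6 4 5 1 3 / 5 4 3 6 2 7 1 / 3 5 1 2 4 6 7 / 4 2 5 1 7 3 6 / 6 3 7 5 1 2 4 / 7 1 4 3 6 5 2 / 1 6 2 7 3 4 5

(r3,c3) = 1
(r3,c4) = 2
(r3,c7) = 7
(r6,c5) = 6
(r6,c7) = 2
(r7,c5) = 3
(r1,c3) = 6
(r1,c4) = 4
(r4,c3) = 5
(r4,c6) = 3
(r5,c4) = 5
(r5,c6) = 2
(r5,c7) = 4
(r6,c6) = 5
(r7,c2) = 6
(r1,c2) = 7
(r1,c6) = 1
(r2,c2) = 4
(r2,c4) = 6
(r2,c6) = 7
(r2,c7) = 1
(r4,c1) = 4
(r4,c7) = 6
(r5,c2) = 3
(r2,c1) = 5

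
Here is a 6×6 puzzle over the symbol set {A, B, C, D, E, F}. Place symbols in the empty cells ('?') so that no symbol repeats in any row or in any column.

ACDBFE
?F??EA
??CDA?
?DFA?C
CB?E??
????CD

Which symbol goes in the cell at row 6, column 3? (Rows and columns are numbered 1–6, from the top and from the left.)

E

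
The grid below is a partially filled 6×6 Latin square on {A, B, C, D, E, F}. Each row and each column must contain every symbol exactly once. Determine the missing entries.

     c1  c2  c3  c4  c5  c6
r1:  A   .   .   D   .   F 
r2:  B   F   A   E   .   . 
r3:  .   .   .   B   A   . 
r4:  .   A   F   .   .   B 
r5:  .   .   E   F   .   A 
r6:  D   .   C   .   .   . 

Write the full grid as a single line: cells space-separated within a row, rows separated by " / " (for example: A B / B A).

A C B D E F / B F A E C D / F E D B A C / E A F C D B / C D E F B A / D B C A F E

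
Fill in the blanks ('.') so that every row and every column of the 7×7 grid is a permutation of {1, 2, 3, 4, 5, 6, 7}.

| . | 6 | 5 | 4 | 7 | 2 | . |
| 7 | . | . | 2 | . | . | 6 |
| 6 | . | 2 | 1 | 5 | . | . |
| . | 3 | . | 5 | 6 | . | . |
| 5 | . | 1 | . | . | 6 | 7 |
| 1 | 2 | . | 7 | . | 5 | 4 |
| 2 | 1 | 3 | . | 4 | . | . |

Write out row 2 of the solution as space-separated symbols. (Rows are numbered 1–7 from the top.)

7 5 4 2 1 3 6

row 1 has {2,4,5,6,7}; column 1 has {1,2,5,6,7} — only 3 is left for (r1,c1).
row 1 has {2,3,4,5,6,7}; column 7 has {4,6,7} — only 1 is left for (r1,c7).
row 2 has {2,6,7}; column 3 has {1,2,3,5} — only 4 is left for (r2,c3).
row 3 has {1,2,5,6}; column 7 has {1,4,6,7} — only 3 is left for (r3,c7).
row 4 has {3,5,6}; column 1 has {1,2,3,5,6,7} — only 4 is left for (r4,c1).
row 4 has {3,4,5,6}; column 3 has {1,2,3,4,5} — only 7 is left for (r4,c3).
row 4 has {3,4,5,6,7}; column 6 has {2,5,6} — only 1 is left for (r4,c6).
row 4 has {1,3,4,5,6,7}; column 7 has {1,3,4,6,7} — only 2 is left for (r4,c7).
row 5 has {1,5,6,7}; column 2 has {1,2,3,6} — only 4 is left for (r5,c2).
row 5 has {1,4,5,6,7}; column 4 has {1,2,4,5,7} — only 3 is left for (r5,c4).
row 5 has {1,3,4,5,6,7}; column 5 has {4,5,6,7} — only 2 is left for (r5,c5).
row 6 has {1,2,4,5,7}; column 3 has {1,2,3,4,5,7} — only 6 is left for (r6,c3).
row 6 has {1,2,4,5,6,7}; column 5 has {2,4,5,6,7} — only 3 is left for (r6,c5).
row 7 has {1,2,3,4}; column 4 has {1,2,3,4,5,7} — only 6 is left for (r7,c4).
row 7 has {1,2,3,4,6}; column 6 has {1,2,5,6} — only 7 is left for (r7,c6).
row 7 has {1,2,3,4,6,7}; column 7 has {1,2,3,4,6,7} — only 5 is left for (r7,c7).
row 2 has {2,4,6,7}; column 2 has {1,2,3,4,6} — only 5 is left for (r2,c2).
row 2 has {2,4,5,6,7}; column 5 has {2,3,4,5,6,7} — only 1 is left for (r2,c5).
row 2 has {1,2,4,5,6,7}; column 6 has {1,2,5,6,7} — only 3 is left for (r2,c6).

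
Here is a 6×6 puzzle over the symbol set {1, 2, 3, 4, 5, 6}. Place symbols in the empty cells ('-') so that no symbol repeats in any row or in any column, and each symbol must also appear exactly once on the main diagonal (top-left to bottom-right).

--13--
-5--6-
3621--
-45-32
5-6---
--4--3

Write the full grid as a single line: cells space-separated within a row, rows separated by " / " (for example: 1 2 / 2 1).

Cell (r1,c2): row 1 has {1,3}; column 2 has {4,5,6} → 2.
Cell (r2,c3): row 2 has {5,6}; column 3 has {1,2,4,5,6} → 3.
Cell (r4,c4): row 4 has {2,3,4,5}; column 4 has {1,3}; the diagonal has {2,3,5} → 6.
Cell (r6,c2): row 6 has {3,4}; column 2 has {2,4,5,6} → 1.
Cell (r1,c1): row 1 has {1,2,3}; column 1 has {3,5}; the diagonal has {2,3,5,6} → 4.
Cell (r1,c5): row 1 has {1,2,3,4}; column 5 has {3,6} → 5.
Cell (r1,c6): row 1 has {1,2,3,4,5}; column 6 has {2,3} → 6.
Cell (r3,c5): row 3 has {1,2,3,6}; column 5 has {3,5,6} → 4.
Cell (r3,c6): row 3 has {1,2,3,4,6}; column 6 has {2,3,6} → 5.
Cell (r4,c1): row 4 has {2,3,4,5,6}; column 1 has {3,4,5} → 1.
Cell (r5,c2): row 5 has {5,6}; column 2 has {1,2,4,5,6} → 3.
Cell (r5,c5): row 5 has {3,5,6}; column 5 has {3,4,5,6}; the diagonal has {2,3,4,5,6} → 1.
Cell (r5,c6): row 5 has {1,3,5,6}; column 6 has {2,3,5,6} → 4.
Cell (r6,c5): row 6 has {1,3,4}; column 5 has {1,3,4,5,6} → 2.
Cell (r2,c1): row 2 has {3,5,6}; column 1 has {1,3,4,5} → 2.
Cell (r2,c4): row 2 has {2,3,5,6}; column 4 has {1,3,6} → 4.
Cell (r2,c6): row 2 has {2,3,4,5,6}; column 6 has {2,3,4,5,6} → 1.
Cell (r5,c4): row 5 has {1,3,4,5,6}; column 4 has {1,3,4,6} → 2.
Cell (r6,c1): row 6 has {1,2,3,4}; column 1 has {1,2,3,4,5} → 6.
Cell (r6,c4): row 6 has {1,2,3,4,6}; column 4 has {1,2,3,4,6} → 5.

4 2 1 3 5 6 / 2 5 3 4 6 1 / 3 6 2 1 4 5 / 1 4 5 6 3 2 / 5 3 6 2 1 4 / 6 1 4 5 2 3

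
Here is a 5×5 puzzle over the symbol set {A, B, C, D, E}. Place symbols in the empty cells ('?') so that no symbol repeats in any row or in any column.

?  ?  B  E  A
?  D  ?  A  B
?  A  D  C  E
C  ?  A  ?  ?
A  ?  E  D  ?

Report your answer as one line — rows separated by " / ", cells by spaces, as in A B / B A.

(r1,c1) = D
(r1,c2) = C
(r2,c1) = E
(r2,c3) = C
(r3,c1) = B
(r4,c4) = B
(r4,c5) = D
(r5,c2) = B
(r5,c5) = C
(r4,c2) = E

D C B E A / E D C A B / B A D C E / C E A B D / A B E D C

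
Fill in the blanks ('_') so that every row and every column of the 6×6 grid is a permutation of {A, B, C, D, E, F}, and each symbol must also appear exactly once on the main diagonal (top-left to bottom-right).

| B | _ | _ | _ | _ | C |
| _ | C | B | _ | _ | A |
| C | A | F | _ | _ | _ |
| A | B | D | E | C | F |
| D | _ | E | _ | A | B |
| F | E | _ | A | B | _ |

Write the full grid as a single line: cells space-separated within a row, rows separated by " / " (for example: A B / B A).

B D A F E C / E C B D F A / C A F B D E / A B D E C F / D F E C A B / F E C A B D

(r1,c3) = A
(r2,c1) = E
(r5,c2) = F
(r5,c4) = C
(r6,c3) = C
(r6,c6) = D
(r1,c2) = D
(r1,c4) = F
(r1,c5) = E
(r2,c4) = D
(r2,c5) = F
(r3,c4) = B
(r3,c5) = D
(r3,c6) = E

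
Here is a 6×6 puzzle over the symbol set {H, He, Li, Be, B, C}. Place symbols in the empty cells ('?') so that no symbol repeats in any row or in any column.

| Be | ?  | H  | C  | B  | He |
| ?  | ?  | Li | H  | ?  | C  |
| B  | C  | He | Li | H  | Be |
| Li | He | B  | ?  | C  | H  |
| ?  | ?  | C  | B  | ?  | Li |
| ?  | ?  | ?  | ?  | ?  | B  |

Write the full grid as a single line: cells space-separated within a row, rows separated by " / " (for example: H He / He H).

Be Li H C B He / He B Li H Be C / B C He Li H Be / Li He B Be C H / H Be C B He Li / C H Be He Li B

Cell (r1,c2): row 1 has {H,He,Be,B,C}; column 2 has {He,C} → Li.
Cell (r2,c1): row 2 has {H,Li,C}; column 1 has {Li,Be,B} → He.
Cell (r2,c5): row 2 has {H,He,Li,C}; column 5 has {H,B,C} → Be.
Cell (r4,c4): row 4 has {H,He,Li,B,C}; column 4 has {H,Li,B,C} → Be.
Cell (r5,c1): row 5 has {Li,B,C}; column 1 has {He,Li,Be,B} → H.
Cell (r5,c2): row 5 has {H,Li,B,C}; column 2 has {He,Li,C} → Be.
Cell (r5,c5): row 5 has {H,Li,Be,B,C}; column 5 has {H,Be,B,C} → He.
Cell (r6,c1): row 6 has {B}; column 1 has {H,He,Li,Be,B} → C.
Cell (r6,c2): row 6 has {B,C}; column 2 has {He,Li,Be,C} → H.
Cell (r6,c3): row 6 has {H,B,C}; column 3 has {H,He,Li,B,C} → Be.
Cell (r6,c4): row 6 has {H,Be,B,C}; column 4 has {H,Li,Be,B,C} → He.
Cell (r6,c5): row 6 has {H,He,Be,B,C}; column 5 has {H,He,Be,B,C} → Li.
Cell (r2,c2): row 2 has {H,He,Li,Be,C}; column 2 has {H,He,Li,Be,C} → B.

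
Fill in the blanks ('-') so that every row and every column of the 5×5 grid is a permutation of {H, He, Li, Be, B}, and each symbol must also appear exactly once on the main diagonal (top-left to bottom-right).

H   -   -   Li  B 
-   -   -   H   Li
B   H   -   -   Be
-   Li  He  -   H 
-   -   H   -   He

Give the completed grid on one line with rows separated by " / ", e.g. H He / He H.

H He Be Li B / He Be B H Li / B H Li He Be / Be Li He B H / Li B H Be He

(r1,c3) = Be
(r2,c3) = B
(r3,c3) = Li
(r3,c4) = He
(r4,c1) = Be
(r4,c4) = B
(r5,c1) = Li
(r5,c4) = Be
(r1,c2) = He
(r2,c1) = He
(r2,c2) = Be
(r5,c2) = B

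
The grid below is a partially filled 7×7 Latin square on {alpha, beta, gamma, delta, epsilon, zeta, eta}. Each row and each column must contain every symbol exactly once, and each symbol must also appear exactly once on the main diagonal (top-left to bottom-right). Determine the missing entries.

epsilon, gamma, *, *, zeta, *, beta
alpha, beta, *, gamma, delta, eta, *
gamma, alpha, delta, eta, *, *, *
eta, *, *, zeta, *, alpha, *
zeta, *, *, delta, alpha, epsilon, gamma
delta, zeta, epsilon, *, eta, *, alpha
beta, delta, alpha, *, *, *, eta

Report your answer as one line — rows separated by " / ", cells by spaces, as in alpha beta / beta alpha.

epsilon gamma eta alpha zeta delta beta / alpha beta zeta gamma delta eta epsilon / gamma alpha delta eta epsilon beta zeta / eta epsilon gamma zeta beta alpha delta / zeta eta beta delta alpha epsilon gamma / delta zeta epsilon beta eta gamma alpha / beta delta alpha epsilon gamma zeta eta

Cell (r1,c3): row 1 has {beta,gamma,epsilon,zeta}; column 3 has {alpha,delta,epsilon} → eta.
Cell (r1,c4): row 1 has {beta,gamma,epsilon,zeta,eta}; column 4 has {gamma,delta,zeta,eta} → alpha.
Cell (r1,c6): row 1 has {alpha,beta,gamma,epsilon,zeta,eta}; column 6 has {alpha,epsilon,eta} → delta.
Cell (r2,c3): row 2 has {alpha,beta,gamma,delta,eta}; column 3 has {alpha,delta,epsilon,eta} → zeta.
Cell (r2,c7): row 2 has {alpha,beta,gamma,delta,zeta,eta}; column 7 has {alpha,beta,gamma,eta} → epsilon.
Cell (r3,c7): row 3 has {alpha,gamma,delta,eta}; column 7 has {alpha,beta,gamma,epsilon,eta} → zeta.
Cell (r4,c2): row 4 has {alpha,zeta,eta}; column 2 has {alpha,beta,gamma,delta,zeta} → epsilon.
Cell (r4,c7): row 4 has {alpha,epsilon,zeta,eta}; column 7 has {alpha,beta,gamma,epsilon,zeta,eta} → delta.
Cell (r5,c2): row 5 has {alpha,gamma,delta,epsilon,zeta}; column 2 has {alpha,beta,gamma,delta,epsilon,zeta} → eta.
Cell (r5,c3): row 5 has {alpha,gamma,delta,epsilon,zeta,eta}; column 3 has {alpha,delta,epsilon,zeta,eta} → beta.
Cell (r6,c4): row 6 has {alpha,delta,epsilon,zeta,eta}; column 4 has {alpha,gamma,delta,zeta,eta} → beta.
Cell (r6,c6): row 6 has {alpha,beta,delta,epsilon,zeta,eta}; column 6 has {alpha,delta,epsilon,eta}; the diagonal has {alpha,beta,delta,epsilon,zeta,eta} → gamma.
Cell (r7,c4): row 7 has {alpha,beta,delta,eta}; column 4 has {alpha,beta,gamma,delta,zeta,eta} → epsilon.
Cell (r7,c5): row 7 has {alpha,beta,delta,epsilon,eta}; column 5 has {alpha,delta,zeta,eta} → gamma.
Cell (r7,c6): row 7 has {alpha,beta,gamma,delta,epsilon,eta}; column 6 has {alpha,gamma,delta,epsilon,eta} → zeta.
Cell (r3,c6): row 3 has {alpha,gamma,delta,zeta,eta}; column 6 has {alpha,gamma,delta,epsilon,zeta,eta} → beta.
Cell (r4,c3): row 4 has {alpha,delta,epsilon,zeta,eta}; column 3 has {alpha,beta,delta,epsilon,zeta,eta} → gamma.
Cell (r4,c5): row 4 has {alpha,gamma,delta,epsilon,zeta,eta}; column 5 has {alpha,gamma,delta,zeta,eta} → beta.
Cell (r3,c5): row 3 has {alpha,beta,gamma,delta,zeta,eta}; column 5 has {alpha,beta,gamma,delta,zeta,eta} → epsilon.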